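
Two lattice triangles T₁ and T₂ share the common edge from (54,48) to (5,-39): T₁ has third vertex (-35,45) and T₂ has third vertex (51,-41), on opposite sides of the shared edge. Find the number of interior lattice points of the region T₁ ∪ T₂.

5845

The union is the simple quadrilateral with vertices (54,48), (-35,45), (5,-39), (51,-41) in order.
The shoelace formula gives twice the area as |[54·45 − (-35)·48] + [(-35)·(-39) − 5·45] + [5·(-41) − 51·(-39)] + [51·48 − 54·(-41)]| = 11696, so the area is 5848.
Along each edge there are gcd(|Δx|,|Δy|)+1 lattice points, so counting each shared vertex once the boundary has gcd(89,3) + gcd(40,84) + gcd(46,2) + gcd(3,89) = 1+4+2+1 = 8.
By Pick's theorem I = A − B/2 + 1 = 5848 − 8/2 + 1 = 5845.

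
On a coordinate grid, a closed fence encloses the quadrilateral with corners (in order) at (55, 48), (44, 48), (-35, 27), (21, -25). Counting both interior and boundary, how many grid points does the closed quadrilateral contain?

3053

Using the shoelace formula, 2A = |[55·48 − 44·48] + [44·27 − (-35)·48] + [(-35)·(-25) − 21·27] + [21·48 − 55·(-25)]| = 6087, so the area is 6087/2.
Summing gcd(|Δx|,|Δy|) over the edges gives the boundary count: gcd(11,0) + gcd(79,21) + gcd(56,52) + gcd(34,73) = 11+1+4+1 = 17.
Pick's theorem gives I = A − B/2 + 1 = 6087/2 − 17/2 + 1 = 3036, so the closed region contains I + B = 3036 + 17 = 3053 lattice points.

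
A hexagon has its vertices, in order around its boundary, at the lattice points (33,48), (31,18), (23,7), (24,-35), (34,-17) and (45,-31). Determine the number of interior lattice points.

The shoelace formula gives twice the area as |(33·18 − 31·48) + (31·7 − 23·18) + (23·(-35) − 24·7) + (24·(-17) − 34·(-35)) + (34·(-31) − 45·(-17)) + (45·48 − 33·(-31))| = 1612, so the area is 806.
Along each edge there are gcd(|Δx|,|Δy|)+1 lattice points, so counting each shared vertex once the boundary has gcd(2,30) + gcd(8,11) + gcd(1,42) + gcd(10,18) + gcd(11,14) + gcd(12,79) = 2+1+1+2+1+1 = 8.
By Pick's theorem A = I + B/2 − 1, so I = 806 − 8/2 + 1 = 803.

803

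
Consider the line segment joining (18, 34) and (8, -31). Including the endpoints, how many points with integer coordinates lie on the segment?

6

The number of lattice points on a segment between lattice points is gcd(|Δx|,|Δy|) + 1 = gcd(10,65) + 1 = 5 + 1 = 6.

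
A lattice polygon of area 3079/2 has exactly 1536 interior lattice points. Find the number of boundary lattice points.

9

Pick's theorem gives A = I + B/2 − 1, so B = 2(A − I + 1) = 2(3079/2 − 1536 + 1) = 9.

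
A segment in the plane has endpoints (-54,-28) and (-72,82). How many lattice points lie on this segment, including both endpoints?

3

The number of lattice points on a segment between lattice points is gcd(|Δx|,|Δy|) + 1 = gcd(18,110) + 1 = 2 + 1 = 3.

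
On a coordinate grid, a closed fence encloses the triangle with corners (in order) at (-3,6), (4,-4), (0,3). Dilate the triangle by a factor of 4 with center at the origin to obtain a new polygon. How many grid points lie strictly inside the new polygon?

63

Using the shoelace formula, 2A = |[(-3)·(-4) − 4·6] + [4·3 − 0·(-4)] + [0·6 − (-3)·3]| = 9, so the area is 4.5.
The number of boundary lattice points is Σ gcd(|Δx|,|Δy|) = gcd(7,10) + gcd(4,7) + gcd(3,3) = 1+1+3 = 5.
Scaling by 4 multiplies the area by 4² = 16 (so the new area is 72) and multiplies the boundary lattice-point count by 4, giving 20.
By Pick's theorem, the interior count of the dilated polygon is 72 − 20/2 + 1 = 63.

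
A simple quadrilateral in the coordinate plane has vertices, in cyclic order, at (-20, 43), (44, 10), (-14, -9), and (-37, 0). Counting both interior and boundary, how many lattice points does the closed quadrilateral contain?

Using the shoelace formula, 2A = |((-20)·10 − 44·43) + (44·(-9) − (-14)·10) + ((-14)·0 − (-37)·(-9)) + ((-37)·43 − (-20)·0)| = 4272, so the area is 2136.
Summing gcd(|Δx|,|Δy|) over the edges gives the boundary count: gcd(64,33) + gcd(58,19) + gcd(23,9) + gcd(17,43) = 1+1+1+1 = 4.
Pick's theorem gives I = A − B/2 + 1 = 2136 − 4/2 + 1 = 2135, so the closed region contains I + B = 2135 + 4 = 2139 lattice points.

2139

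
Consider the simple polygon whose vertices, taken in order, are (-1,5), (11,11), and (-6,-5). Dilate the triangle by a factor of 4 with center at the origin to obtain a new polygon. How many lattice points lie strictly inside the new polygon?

697

The shoelace formula gives twice the area as |[(-1)·11 − 11·5] + [11·(-5) − (-6)·11] + [(-6)·5 − (-1)·(-5)]| = 90, so the area is 45.
The number of boundary lattice points is Σ gcd(|Δx|,|Δy|) = gcd(12,6) + gcd(17,16) + gcd(5,10) = 6+1+5 = 12.
Scaling by 4 multiplies the area by 4² = 16 (so the new area is 720) and multiplies the boundary lattice-point count by 4, giving 48.
By Pick's theorem, the interior count of the dilated polygon is 720 − 48/2 + 1 = 697.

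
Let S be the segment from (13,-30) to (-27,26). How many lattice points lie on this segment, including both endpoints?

The number of lattice points on a segment between lattice points is gcd(|Δx|,|Δy|) + 1 = gcd(40,56) + 1 = 8 + 1 = 9.

9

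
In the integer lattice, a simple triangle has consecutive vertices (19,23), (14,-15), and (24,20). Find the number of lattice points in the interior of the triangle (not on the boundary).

By the shoelace formula, twice the signed area is |(19·(-15) − 14·23) + (14·20 − 24·(-15)) + (24·23 − 19·20)| = 205, so the area is 102.5.
Along each edge there are gcd(|Δx|,|Δy|)+1 lattice points, so counting each shared vertex once the boundary has gcd(5,38) + gcd(10,35) + gcd(5,3) = 1+5+1 = 7.
By Pick's theorem A = I + B/2 − 1, so I = 102.5 − 7/2 + 1 = 100.

100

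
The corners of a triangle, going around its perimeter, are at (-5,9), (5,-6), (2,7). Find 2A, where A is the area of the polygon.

85

Using the shoelace formula, 2A = |[(-5)·(-6) − 5·9] + [5·7 − 2·(-6)] + [2·9 − (-5)·7]| = 85, so the area is 85/2.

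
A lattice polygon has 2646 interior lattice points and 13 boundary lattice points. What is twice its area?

By Pick's theorem, A = I + B/2 − 1 = 2646 + 13/2 − 1 = 5303/2.
Hence 2A = 5303.

5303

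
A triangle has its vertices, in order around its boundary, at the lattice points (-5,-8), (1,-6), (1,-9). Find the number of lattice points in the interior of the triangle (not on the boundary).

7

By the shoelace formula, twice the signed area is |[(-5)·(-6) − 1·(-8)] + [1·(-9) − 1·(-6)] + [1·(-8) − (-5)·(-9)]| = 18, so the area is 9.
The number of boundary lattice points is Σ gcd(|Δx|,|Δy|) = gcd(6,2) + gcd(0,3) + gcd(6,1) = 2+3+1 = 6.
By Pick's theorem A = I + B/2 − 1, so I = 9 − 6/2 + 1 = 7.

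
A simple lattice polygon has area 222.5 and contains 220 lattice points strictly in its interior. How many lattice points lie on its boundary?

Pick's theorem gives A = I + B/2 − 1, so B = 2(A − I + 1) = 2(222.5 − 220 + 1) = 7.

7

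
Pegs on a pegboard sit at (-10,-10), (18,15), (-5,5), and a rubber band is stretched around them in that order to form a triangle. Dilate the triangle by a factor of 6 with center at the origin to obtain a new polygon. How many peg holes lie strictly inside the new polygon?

By the shoelace formula, twice the signed area is |((-10)·15 − 18·(-10)) + (18·5 − (-5)·15) + ((-5)·(-10) − (-10)·5)| = 295, so the area is 295/2.
The number of boundary lattice points is Σ gcd(|Δx|,|Δy|) = gcd(28,25) + gcd(23,10) + gcd(5,15) = 1+1+5 = 7.
Scaling by 6 multiplies the area by 6² = 36 (so the new area is 5310) and multiplies the boundary lattice-point count by 6, giving 42.
By Pick's theorem, the interior count of the dilated polygon is 5310 − 42/2 + 1 = 5290.

5290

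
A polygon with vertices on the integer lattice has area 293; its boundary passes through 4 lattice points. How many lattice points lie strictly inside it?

Pick's theorem A = I + B/2 − 1 rearranges to I = A − B/2 + 1 = 293 − 4/2 + 1 = 292.

292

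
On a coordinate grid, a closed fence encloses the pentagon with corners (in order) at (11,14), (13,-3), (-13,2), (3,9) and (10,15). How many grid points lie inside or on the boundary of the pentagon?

The shoelace formula gives twice the area as |(11·(-3) − 13·14) + (13·2 − (-13)·(-3)) + ((-13)·9 − 3·2) + (3·15 − 10·9) + (10·14 − 11·15)| = 421, so the area is 421/2.
The number of boundary lattice points is Σ gcd(|Δx|,|Δy|) = gcd(2,17) + gcd(26,5) + gcd(16,7) + gcd(7,6) + gcd(1,1) = 1+1+1+1+1 = 5.
Pick's theorem gives I = A − B/2 + 1 = 421/2 − 5/2 + 1 = 209, so the closed region contains I + B = 209 + 5 = 214 lattice points.

214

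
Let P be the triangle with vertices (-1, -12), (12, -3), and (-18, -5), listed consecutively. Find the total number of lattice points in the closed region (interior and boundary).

By the shoelace formula, twice the signed area is |((-1)·(-3) − 12·(-12)) + (12·(-5) − (-18)·(-3)) + ((-18)·(-12) − (-1)·(-5))| = 244, so the area is 122.
Along each edge there are gcd(|Δx|,|Δy|)+1 lattice points, so counting each shared vertex once the boundary has gcd(13,9) + gcd(30,2) + gcd(17,7) = 1+2+1 = 4.
Pick's theorem gives I = A − B/2 + 1 = 122 − 4/2 + 1 = 121, so the closed region contains I + B = 121 + 4 = 125 lattice points.

125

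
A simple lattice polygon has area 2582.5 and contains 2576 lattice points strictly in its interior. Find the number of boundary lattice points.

Pick's theorem gives A = I + B/2 − 1, so B = 2(A − I + 1) = 2(2582.5 − 2576 + 1) = 15.

15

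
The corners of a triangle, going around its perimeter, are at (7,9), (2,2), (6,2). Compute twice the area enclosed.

28

The shoelace formula gives twice the area as |[7·2 − 2·9] + [2·2 − 6·2] + [6·9 − 7·2]| = 28, so the area is 14.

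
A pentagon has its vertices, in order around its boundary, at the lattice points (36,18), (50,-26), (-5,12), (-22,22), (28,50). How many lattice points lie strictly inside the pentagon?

2106

The shoelace formula gives twice the area as |[36·(-26) − 50·18] + [50·12 − (-5)·(-26)] + [(-5)·22 − (-22)·12] + [(-22)·50 − 28·22] + [28·18 − 36·50]| = 4224, so the area is 2112.
The number of boundary lattice points is Σ gcd(|Δx|,|Δy|) = gcd(14,44) + gcd(55,38) + gcd(17,10) + gcd(50,28) + gcd(8,32) = 2+1+1+2+8 = 14.
Pick's theorem gives I = A − B/2 + 1 = 2112 − 14/2 + 1 = 2106.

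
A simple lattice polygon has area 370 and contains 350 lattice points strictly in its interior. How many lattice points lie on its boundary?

Pick's theorem gives A = I + B/2 − 1, so B = 2(A − I + 1) = 2(370 − 350 + 1) = 42.

42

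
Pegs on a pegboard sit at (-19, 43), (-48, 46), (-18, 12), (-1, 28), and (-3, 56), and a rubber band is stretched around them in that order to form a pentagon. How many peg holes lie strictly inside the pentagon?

Using the shoelace formula, 2A = |((-19)·46 − (-48)·43) + ((-48)·12 − (-18)·46) + ((-18)·28 − (-1)·12) + ((-1)·56 − (-3)·28) + ((-3)·43 − (-19)·56)| = 1913, so the area is 956.5.
Summing gcd(|Δx|,|Δy|) over the edges gives the boundary count: gcd(29,3) + gcd(30,34) + gcd(17,16) + gcd(2,28) + gcd(16,13) = 1+2+1+2+1 = 7.
By Pick's theorem A = I + B/2 − 1, so I = 956.5 − 7/2 + 1 = 954.

954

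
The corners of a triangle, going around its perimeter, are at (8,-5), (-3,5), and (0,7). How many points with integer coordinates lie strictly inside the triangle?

By the shoelace formula, twice the signed area is |(8·5 − (-3)·(-5)) + ((-3)·7 − 0·5) + (0·(-5) − 8·7)| = 52, so the area is 26.
Summing gcd(|Δx|,|Δy|) over the edges gives the boundary count: gcd(11,10) + gcd(3,2) + gcd(8,12) = 1+1+4 = 6.
By Pick's theorem A = I + B/2 − 1, so I = 26 − 6/2 + 1 = 24.

24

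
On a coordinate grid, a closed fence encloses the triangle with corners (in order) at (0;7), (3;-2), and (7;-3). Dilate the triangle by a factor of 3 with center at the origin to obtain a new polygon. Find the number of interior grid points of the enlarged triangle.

142

The shoelace formula gives twice the area as |(0·(-2) − 3·7) + (3·(-3) − 7·(-2)) + (7·7 − 0·(-3))| = 33, so the area is 33/2.
Summing gcd(|Δx|,|Δy|) over the edges gives the boundary count: gcd(3,9) + gcd(4,1) + gcd(7,10) = 3+1+1 = 5.
Scaling by 3 multiplies the area by 3² = 9 (so the new area is 148.5) and multiplies the boundary lattice-point count by 3, giving 15.
By Pick's theorem, the interior count of the dilated polygon is 148.5 − 15/2 + 1 = 142.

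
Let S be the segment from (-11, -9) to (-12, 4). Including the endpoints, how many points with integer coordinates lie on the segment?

2

The number of lattice points on a segment between lattice points is gcd(|Δx|,|Δy|) + 1 = gcd(1,13) + 1 = 1 + 1 = 2.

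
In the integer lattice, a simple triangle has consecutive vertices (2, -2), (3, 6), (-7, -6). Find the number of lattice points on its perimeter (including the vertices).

Along each edge there are gcd(|Δx|,|Δy|)+1 lattice points, so counting each shared vertex once the boundary has gcd(1,8) + gcd(10,12) + gcd(9,4) = 1+2+1 = 4.

4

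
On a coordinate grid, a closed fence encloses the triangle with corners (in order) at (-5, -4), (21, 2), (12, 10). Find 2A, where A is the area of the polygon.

262

Using the shoelace formula, 2A = |[(-5)·2 − 21·(-4)] + [21·10 − 12·2] + [12·(-4) − (-5)·10]| = 262, so the area is 131.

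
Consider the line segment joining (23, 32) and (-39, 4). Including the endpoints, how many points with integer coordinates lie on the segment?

The number of lattice points on a segment between lattice points is gcd(|Δx|,|Δy|) + 1 = gcd(62,28) + 1 = 2 + 1 = 3.

3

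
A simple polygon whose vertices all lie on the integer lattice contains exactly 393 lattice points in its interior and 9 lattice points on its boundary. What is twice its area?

793

Pick's theorem states A = I + B/2 − 1, so A = 393 + 9/2 − 1 = 793/2.
Hence 2A = 793.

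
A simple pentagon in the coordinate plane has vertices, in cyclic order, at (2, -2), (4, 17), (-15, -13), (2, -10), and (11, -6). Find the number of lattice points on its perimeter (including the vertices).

5

Along each edge there are gcd(|Δx|,|Δy|)+1 lattice points, so counting each shared vertex once the boundary has gcd(2,19) + gcd(19,30) + gcd(17,3) + gcd(9,4) + gcd(9,4) = 1+1+1+1+1 = 5.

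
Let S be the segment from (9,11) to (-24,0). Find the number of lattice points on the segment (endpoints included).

12

The number of lattice points on a segment between lattice points is gcd(|Δx|,|Δy|) + 1 = gcd(33,11) + 1 = 11 + 1 = 12.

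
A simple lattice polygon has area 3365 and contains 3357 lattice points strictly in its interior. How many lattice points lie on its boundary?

Pick's theorem gives A = I + B/2 − 1, so B = 2(A − I + 1) = 2(3365 − 3357 + 1) = 18.

18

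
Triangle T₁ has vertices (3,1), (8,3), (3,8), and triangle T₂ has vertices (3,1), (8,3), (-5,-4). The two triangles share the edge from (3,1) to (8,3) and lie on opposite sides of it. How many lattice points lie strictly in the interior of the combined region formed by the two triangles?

The union is the simple quadrilateral with vertices (3,1), (3,8), (8,3), (-5,-4) in order.
By the shoelace formula, twice the signed area is |[3·8 − 3·1] + [3·3 − 8·8] + [8·(-4) − (-5)·3] + [(-5)·1 − 3·(-4)]| = 44, so the area is 22.
Along each edge there are gcd(|Δx|,|Δy|)+1 lattice points, so counting each shared vertex once the boundary has gcd(0,7) + gcd(5,5) + gcd(13,7) + gcd(8,5) = 7+5+1+1 = 14.
By Pick's theorem I = A − B/2 + 1 = 22 − 14/2 + 1 = 16.

16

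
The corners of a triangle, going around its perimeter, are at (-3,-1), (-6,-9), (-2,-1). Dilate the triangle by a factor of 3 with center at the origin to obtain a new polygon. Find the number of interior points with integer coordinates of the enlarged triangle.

28

The shoelace formula gives twice the area as |((-3)·(-9) − (-6)·(-1)) + ((-6)·(-1) − (-2)·(-9)) + ((-2)·(-1) − (-3)·(-1))| = 8, so the area is 4.
The number of boundary lattice points is Σ gcd(|Δx|,|Δy|) = gcd(3,8) + gcd(4,8) + gcd(1,0) = 1+4+1 = 6.
Scaling by 3 multiplies the area by 3² = 9 (so the new area is 36) and multiplies the boundary lattice-point count by 3, giving 18.
By Pick's theorem, the interior count of the dilated polygon is 36 − 18/2 + 1 = 28.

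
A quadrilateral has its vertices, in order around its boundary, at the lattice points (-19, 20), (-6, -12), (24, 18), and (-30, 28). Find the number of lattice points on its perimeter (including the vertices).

34

Summing gcd(|Δx|,|Δy|) over the edges gives the boundary count: gcd(13,32) + gcd(30,30) + gcd(54,10) + gcd(11,8) = 1+30+2+1 = 34.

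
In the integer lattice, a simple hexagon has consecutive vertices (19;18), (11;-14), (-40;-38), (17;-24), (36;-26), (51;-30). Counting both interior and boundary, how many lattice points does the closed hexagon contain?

1176

The shoelace formula gives twice the area as |[19·(-14) − 11·18] + [11·(-38) − (-40)·(-14)] + [(-40)·(-24) − 17·(-38)] + [17·(-26) − 36·(-24)] + [36·(-30) − 51·(-26)] + [51·18 − 19·(-30)]| = 2320, so the area is 1160.
Summing gcd(|Δx|,|Δy|) over the edges gives the boundary count: gcd(8,32) + gcd(51,24) + gcd(57,14) + gcd(19,2) + gcd(15,4) + gcd(32,48) = 8+3+1+1+1+16 = 30.
Pick's theorem gives I = A − B/2 + 1 = 1160 − 30/2 + 1 = 1146, so the closed region contains I + B = 1146 + 30 = 1176 lattice points.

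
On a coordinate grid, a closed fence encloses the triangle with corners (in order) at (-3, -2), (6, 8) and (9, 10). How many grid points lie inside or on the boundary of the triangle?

14

The shoelace formula gives twice the area as |[(-3)·8 − 6·(-2)] + [6·10 − 9·8] + [9·(-2) − (-3)·10]| = 12, so the area is 6.
The number of boundary lattice points is Σ gcd(|Δx|,|Δy|) = gcd(9,10) + gcd(3,2) + gcd(12,12) = 1+1+12 = 14.
Pick's theorem gives I = A − B/2 + 1 = 6 − 14/2 + 1 = 0, so the closed region contains I + B = 0 + 14 = 14 lattice points.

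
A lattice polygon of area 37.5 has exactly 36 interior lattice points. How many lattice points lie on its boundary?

5

Pick's theorem gives A = I + B/2 − 1, so B = 2(A − I + 1) = 2(37.5 − 36 + 1) = 5.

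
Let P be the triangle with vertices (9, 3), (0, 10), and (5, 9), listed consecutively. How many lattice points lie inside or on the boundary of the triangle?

Using the shoelace formula, 2A = |[9·10 − 0·3] + [0·9 − 5·10] + [5·3 − 9·9]| = 26, so the area is 13.
The number of boundary lattice points is Σ gcd(|Δx|,|Δy|) = gcd(9,7) + gcd(5,1) + gcd(4,6) = 1+1+2 = 4.
Pick's theorem gives I = A − B/2 + 1 = 13 − 4/2 + 1 = 12, so the closed region contains I + B = 12 + 4 = 16 lattice points.

16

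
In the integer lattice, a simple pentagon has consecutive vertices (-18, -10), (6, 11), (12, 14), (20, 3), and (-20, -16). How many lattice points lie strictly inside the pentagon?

By the shoelace formula, twice the signed area is |[(-18)·11 − 6·(-10)] + [6·14 − 12·11] + [12·3 − 20·14] + [20·(-16) − (-20)·3] + [(-20)·(-10) − (-18)·(-16)]| = 778, so the area is 389.
The number of boundary lattice points is Σ gcd(|Δx|,|Δy|) = gcd(24,21) + gcd(6,3) + gcd(8,11) + gcd(40,19) + gcd(2,6) = 3+3+1+1+2 = 10.
By Pick's theorem A = I + B/2 − 1, so I = 389 − 10/2 + 1 = 385.

385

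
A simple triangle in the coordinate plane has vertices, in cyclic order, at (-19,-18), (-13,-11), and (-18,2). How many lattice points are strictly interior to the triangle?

56

The shoelace formula gives twice the area as |[(-19)·(-11) − (-13)·(-18)] + [(-13)·2 − (-18)·(-11)] + [(-18)·(-18) − (-19)·2]| = 113, so the area is 56.5.
Summing gcd(|Δx|,|Δy|) over the edges gives the boundary count: gcd(6,7) + gcd(5,13) + gcd(1,20) = 1+1+1 = 3.
By Pick's theorem A = I + B/2 − 1, so I = 56.5 − 3/2 + 1 = 56.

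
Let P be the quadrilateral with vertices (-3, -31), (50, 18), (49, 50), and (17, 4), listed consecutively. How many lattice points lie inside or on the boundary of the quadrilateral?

978

By the shoelace formula, twice the signed area is |[(-3)·18 − 50·(-31)] + [50·50 − 49·18] + [49·4 − 17·50] + [17·(-31) − (-3)·4]| = 1945, so the area is 972.5.
Along each edge there are gcd(|Δx|,|Δy|)+1 lattice points, so counting each shared vertex once the boundary has gcd(53,49) + gcd(1,32) + gcd(32,46) + gcd(20,35) = 1+1+2+5 = 9.
Pick's theorem gives I = A − B/2 + 1 = 972.5 − 9/2 + 1 = 969, so the closed region contains I + B = 969 + 9 = 978 lattice points.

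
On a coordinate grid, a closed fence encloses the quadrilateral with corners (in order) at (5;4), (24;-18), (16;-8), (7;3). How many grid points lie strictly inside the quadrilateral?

Using the shoelace formula, 2A = |(5·(-18) − 24·4) + (24·(-8) − 16·(-18)) + (16·3 − 7·(-8)) + (7·4 − 5·3)| = 27, so the area is 27/2.
The number of boundary lattice points is Σ gcd(|Δx|,|Δy|) = gcd(19,22) + gcd(8,10) + gcd(9,11) + gcd(2,1) = 1+2+1+1 = 5.
By Pick's theorem A = I + B/2 − 1, so I = 27/2 − 5/2 + 1 = 12.

12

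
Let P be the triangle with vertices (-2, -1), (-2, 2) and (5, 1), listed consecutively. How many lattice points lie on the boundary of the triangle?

Summing gcd(|Δx|,|Δy|) over the edges gives the boundary count: gcd(0,3) + gcd(7,1) + gcd(7,2) = 3+1+1 = 5.

5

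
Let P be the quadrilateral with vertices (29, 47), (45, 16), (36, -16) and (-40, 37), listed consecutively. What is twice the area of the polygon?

5208

The shoelace formula gives twice the area as |(29·16 − 45·47) + (45·(-16) − 36·16) + (36·37 − (-40)·(-16)) + ((-40)·47 − 29·37)| = 5208, so the area is 2604.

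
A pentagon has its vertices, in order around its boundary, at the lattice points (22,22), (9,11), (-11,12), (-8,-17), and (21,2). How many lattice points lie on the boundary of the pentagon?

Along each edge there are gcd(|Δx|,|Δy|)+1 lattice points, so counting each shared vertex once the boundary has gcd(13,11) + gcd(20,1) + gcd(3,29) + gcd(29,19) + gcd(1,20) = 1+1+1+1+1 = 5.

5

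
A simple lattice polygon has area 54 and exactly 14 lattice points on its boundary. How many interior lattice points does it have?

48

Pick's theorem A = I + B/2 − 1 rearranges to I = A − B/2 + 1 = 54 − 14/2 + 1 = 48.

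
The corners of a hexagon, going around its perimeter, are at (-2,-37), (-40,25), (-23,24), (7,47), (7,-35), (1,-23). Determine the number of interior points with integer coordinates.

1928

Using the shoelace formula, 2A = |((-2)·25 − (-40)·(-37)) + ((-40)·24 − (-23)·25) + ((-23)·47 − 7·24) + (7·(-35) − 7·47) + (7·(-23) − 1·(-35)) + (1·(-37) − (-2)·(-23))| = 3947, so the area is 1973.5.
Along each edge there are gcd(|Δx|,|Δy|)+1 lattice points, so counting each shared vertex once the boundary has gcd(38,62) + gcd(17,1) + gcd(30,23) + gcd(0,82) + gcd(6,12) + gcd(3,14) = 2+1+1+82+6+1 = 93.
By Pick's theorem A = I + B/2 − 1, so I = 1973.5 − 93/2 + 1 = 1928.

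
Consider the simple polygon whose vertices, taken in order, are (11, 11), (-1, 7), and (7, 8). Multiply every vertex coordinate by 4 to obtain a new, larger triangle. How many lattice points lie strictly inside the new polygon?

149

The shoelace formula gives twice the area as |[11·7 − (-1)·11] + [(-1)·8 − 7·7] + [7·11 − 11·8]| = 20, so the area is 10.
Summing gcd(|Δx|,|Δy|) over the edges gives the boundary count: gcd(12,4) + gcd(8,1) + gcd(4,3) = 4+1+1 = 6.
Scaling by 4 multiplies the area by 4² = 16 (so the new area is 160) and multiplies the boundary lattice-point count by 4, giving 24.
By Pick's theorem, the interior count of the dilated polygon is 160 − 24/2 + 1 = 149.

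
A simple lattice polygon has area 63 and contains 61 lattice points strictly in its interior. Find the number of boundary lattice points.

Pick's theorem gives A = I + B/2 − 1, so B = 2(A − I + 1) = 2(63 − 61 + 1) = 6.

6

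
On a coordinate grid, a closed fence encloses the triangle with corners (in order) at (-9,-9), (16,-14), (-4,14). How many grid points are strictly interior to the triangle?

296

The shoelace formula gives twice the area as |((-9)·(-14) − 16·(-9)) + (16·14 − (-4)·(-14)) + ((-4)·(-9) − (-9)·14)| = 600, so the area is 300.
The number of boundary lattice points is Σ gcd(|Δx|,|Δy|) = gcd(25,5) + gcd(20,28) + gcd(5,23) = 5+4+1 = 10.
Pick's theorem gives I = A − B/2 + 1 = 300 − 10/2 + 1 = 296.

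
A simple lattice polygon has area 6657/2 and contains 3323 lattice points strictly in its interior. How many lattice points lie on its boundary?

13

Pick's theorem gives A = I + B/2 − 1, so B = 2(A − I + 1) = 2(6657/2 − 3323 + 1) = 13.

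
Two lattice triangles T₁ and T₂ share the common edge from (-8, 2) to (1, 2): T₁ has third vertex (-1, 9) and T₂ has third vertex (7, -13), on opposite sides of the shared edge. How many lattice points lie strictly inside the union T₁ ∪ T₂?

87

The union is the simple quadrilateral with vertices (-8, 2), (-1, 9), (1, 2), (7, -13) in order.
Using the shoelace formula, 2A = |((-8)·9 − (-1)·2) + ((-1)·2 − 1·9) + (1·(-13) − 7·2) + (7·2 − (-8)·(-13))| = 198, so the area is 99.
Summing gcd(|Δx|,|Δy|) over the edges gives the boundary count: gcd(7,7) + gcd(2,7) + gcd(6,15) + gcd(15,15) = 7+1+3+15 = 26.
By Pick's theorem I = A − B/2 + 1 = 99 − 26/2 + 1 = 87.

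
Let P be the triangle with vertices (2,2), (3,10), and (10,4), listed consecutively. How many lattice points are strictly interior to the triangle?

30

Using the shoelace formula, 2A = |[2·10 − 3·2] + [3·4 − 10·10] + [10·2 − 2·4]| = 62, so the area is 31.
Summing gcd(|Δx|,|Δy|) over the edges gives the boundary count: gcd(1,8) + gcd(7,6) + gcd(8,2) = 1+1+2 = 4.
By Pick's theorem A = I + B/2 − 1, so I = 31 − 4/2 + 1 = 30.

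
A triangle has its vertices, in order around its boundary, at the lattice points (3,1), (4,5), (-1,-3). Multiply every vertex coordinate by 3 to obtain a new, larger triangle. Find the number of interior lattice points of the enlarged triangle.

46

Using the shoelace formula, 2A = |[3·5 − 4·1] + [4·(-3) − (-1)·5] + [(-1)·1 − 3·(-3)]| = 12, so the area is 6.
Along each edge there are gcd(|Δx|,|Δy|)+1 lattice points, so counting each shared vertex once the boundary has gcd(1,4) + gcd(5,8) + gcd(4,4) = 1+1+4 = 6.
Scaling by 3 multiplies the area by 3² = 9 (so the new area is 54) and multiplies the boundary lattice-point count by 3, giving 18.
By Pick's theorem, the interior count of the dilated polygon is 54 − 18/2 + 1 = 46.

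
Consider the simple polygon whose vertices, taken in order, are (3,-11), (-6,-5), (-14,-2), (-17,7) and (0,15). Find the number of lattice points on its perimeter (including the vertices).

9

The number of boundary lattice points is Σ gcd(|Δx|,|Δy|) = gcd(9,6) + gcd(8,3) + gcd(3,9) + gcd(17,8) + gcd(3,26) = 3+1+3+1+1 = 9.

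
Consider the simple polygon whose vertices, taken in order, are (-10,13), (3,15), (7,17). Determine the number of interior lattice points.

8

By the shoelace formula, twice the signed area is |[(-10)·15 − 3·13] + [3·17 − 7·15] + [7·13 − (-10)·17]| = 18, so the area is 9.
The number of boundary lattice points is Σ gcd(|Δx|,|Δy|) = gcd(13,2) + gcd(4,2) + gcd(17,4) = 1+2+1 = 4.
By Pick's theorem A = I + B/2 − 1, so I = 9 − 4/2 + 1 = 8.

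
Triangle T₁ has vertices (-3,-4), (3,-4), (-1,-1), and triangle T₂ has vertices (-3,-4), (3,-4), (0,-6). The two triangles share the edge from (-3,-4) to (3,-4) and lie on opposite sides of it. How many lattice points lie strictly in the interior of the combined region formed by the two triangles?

14

The union is the simple quadrilateral with vertices (-3,-4), (-1,-1), (3,-4), (0,-6) in order.
Using the shoelace formula, 2A = |[(-3)·(-1) − (-1)·(-4)] + [(-1)·(-4) − 3·(-1)] + [3·(-6) − 0·(-4)] + [0·(-4) − (-3)·(-6)]| = 30, so the area is 15.
Along each edge there are gcd(|Δx|,|Δy|)+1 lattice points, so counting each shared vertex once the boundary has gcd(2,3) + gcd(4,3) + gcd(3,2) + gcd(3,2) = 1+1+1+1 = 4.
By Pick's theorem I = A − B/2 + 1 = 15 − 4/2 + 1 = 14.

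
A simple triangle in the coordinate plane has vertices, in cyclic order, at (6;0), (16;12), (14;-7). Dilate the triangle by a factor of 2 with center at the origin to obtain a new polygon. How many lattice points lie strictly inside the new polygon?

329

By the shoelace formula, twice the signed area is |[6·12 − 16·0] + [16·(-7) − 14·12] + [14·0 − 6·(-7)]| = 166, so the area is 83.
The number of boundary lattice points is Σ gcd(|Δx|,|Δy|) = gcd(10,12) + gcd(2,19) + gcd(8,7) = 2+1+1 = 4.
Scaling by 2 multiplies the area by 2² = 4 (so the new area is 332) and multiplies the boundary lattice-point count by 2, giving 8.
By Pick's theorem, the interior count of the dilated polygon is 332 − 8/2 + 1 = 329.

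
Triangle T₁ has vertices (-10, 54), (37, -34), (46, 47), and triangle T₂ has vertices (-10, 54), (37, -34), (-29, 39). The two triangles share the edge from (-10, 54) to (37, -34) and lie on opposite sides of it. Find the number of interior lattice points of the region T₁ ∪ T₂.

3480

The union is the simple quadrilateral with vertices (-10, 54), (46, 47), (37, -34), (-29, 39) in order.
The shoelace formula gives twice the area as |((-10)·47 − 46·54) + (46·(-34) − 37·47) + (37·39 − (-29)·(-34)) + ((-29)·54 − (-10)·39)| = 6976, so the area is 3488.
The number of boundary lattice points is Σ gcd(|Δx|,|Δy|) = gcd(56,7) + gcd(9,81) + gcd(66,73) + gcd(19,15) = 7+9+1+1 = 18.
By Pick's theorem I = A − B/2 + 1 = 3488 − 18/2 + 1 = 3480.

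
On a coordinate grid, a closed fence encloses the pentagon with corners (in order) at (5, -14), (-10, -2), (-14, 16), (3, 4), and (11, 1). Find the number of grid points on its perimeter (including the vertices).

10

Along each edge there are gcd(|Δx|,|Δy|)+1 lattice points, so counting each shared vertex once the boundary has gcd(15,12) + gcd(4,18) + gcd(17,12) + gcd(8,3) + gcd(6,15) = 3+2+1+1+3 = 10.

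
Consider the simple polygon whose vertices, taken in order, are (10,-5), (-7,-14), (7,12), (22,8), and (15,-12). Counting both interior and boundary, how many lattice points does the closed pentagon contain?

358

The shoelace formula gives twice the area as |[10·(-14) − (-7)·(-5)] + [(-7)·12 − 7·(-14)] + [7·8 − 22·12] + [22·(-12) − 15·8] + [15·(-5) − 10·(-12)]| = 708, so the area is 354.
Summing gcd(|Δx|,|Δy|) over the edges gives the boundary count: gcd(17,9) + gcd(14,26) + gcd(15,4) + gcd(7,20) + gcd(5,7) = 1+2+1+1+1 = 6.
Pick's theorem gives I = A − B/2 + 1 = 354 − 6/2 + 1 = 352, so the closed region contains I + B = 352 + 6 = 358 lattice points.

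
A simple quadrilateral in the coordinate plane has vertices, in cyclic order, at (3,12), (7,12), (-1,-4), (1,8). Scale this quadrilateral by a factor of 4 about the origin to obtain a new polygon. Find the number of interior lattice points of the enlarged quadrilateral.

The shoelace formula gives twice the area as |(3·12 − 7·12) + (7·(-4) − (-1)·12) + ((-1)·8 − 1·(-4)) + (1·12 − 3·8)| = 80, so the area is 40.
Summing gcd(|Δx|,|Δy|) over the edges gives the boundary count: gcd(4,0) + gcd(8,16) + gcd(2,12) + gcd(2,4) = 4+8+2+2 = 16.
Scaling by 4 multiplies the area by 4² = 16 (so the new area is 640) and multiplies the boundary lattice-point count by 4, giving 64.
By Pick's theorem, the interior count of the dilated polygon is 640 − 64/2 + 1 = 609.

609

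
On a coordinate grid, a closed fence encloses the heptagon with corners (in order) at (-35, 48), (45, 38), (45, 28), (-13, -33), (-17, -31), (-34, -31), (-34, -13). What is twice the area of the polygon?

The shoelace formula gives twice the area as |[(-35)·38 − 45·48] + [45·28 − 45·38] + [45·(-33) − (-13)·28] + [(-13)·(-31) − (-17)·(-33)] + [(-17)·(-31) − (-34)·(-31)] + [(-34)·(-13) − (-34)·(-31)] + [(-34)·48 − (-35)·(-13)]| = 8445, so the area is 4222.5.

8445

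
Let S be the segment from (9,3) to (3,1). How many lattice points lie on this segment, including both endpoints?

The number of lattice points on a segment between lattice points is gcd(|Δx|,|Δy|) + 1 = gcd(6,2) + 1 = 2 + 1 = 3.

3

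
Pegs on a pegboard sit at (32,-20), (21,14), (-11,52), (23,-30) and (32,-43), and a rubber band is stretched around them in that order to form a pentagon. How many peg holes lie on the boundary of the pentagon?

29

Summing gcd(|Δx|,|Δy|) over the edges gives the boundary count: gcd(11,34) + gcd(32,38) + gcd(34,82) + gcd(9,13) + gcd(0,23) = 1+2+2+1+23 = 29.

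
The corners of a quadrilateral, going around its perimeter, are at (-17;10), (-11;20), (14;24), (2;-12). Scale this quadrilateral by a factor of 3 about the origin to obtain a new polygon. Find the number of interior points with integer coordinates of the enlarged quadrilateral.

5260

Using the shoelace formula, 2A = |[(-17)·20 − (-11)·10] + [(-11)·24 − 14·20] + [14·(-12) − 2·24] + [2·10 − (-17)·(-12)]| = 1174, so the area is 587.
Along each edge there are gcd(|Δx|,|Δy|)+1 lattice points, so counting each shared vertex once the boundary has gcd(6,10) + gcd(25,4) + gcd(12,36) + gcd(19,22) = 2+1+12+1 = 16.
Scaling by 3 multiplies the area by 3² = 9 (so the new area is 5283) and multiplies the boundary lattice-point count by 3, giving 48.
By Pick's theorem, the interior count of the dilated polygon is 5283 − 48/2 + 1 = 5260.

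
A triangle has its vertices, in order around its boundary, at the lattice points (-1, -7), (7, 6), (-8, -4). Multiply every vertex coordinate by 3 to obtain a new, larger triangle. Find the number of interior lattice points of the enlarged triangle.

508

Using the shoelace formula, 2A = |((-1)·6 − 7·(-7)) + (7·(-4) − (-8)·6) + ((-8)·(-7) − (-1)·(-4))| = 115, so the area is 57.5.
Along each edge there are gcd(|Δx|,|Δy|)+1 lattice points, so counting each shared vertex once the boundary has gcd(8,13) + gcd(15,10) + gcd(7,3) = 1+5+1 = 7.
Scaling by 3 multiplies the area by 3² = 9 (so the new area is 1035/2) and multiplies the boundary lattice-point count by 3, giving 21.
By Pick's theorem, the interior count of the dilated polygon is 1035/2 − 21/2 + 1 = 508.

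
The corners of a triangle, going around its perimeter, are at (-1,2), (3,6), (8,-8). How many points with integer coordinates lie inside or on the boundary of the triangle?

42

By the shoelace formula, twice the signed area is |((-1)·6 − 3·2) + (3·(-8) − 8·6) + (8·2 − (-1)·(-8))| = 76, so the area is 38.
Summing gcd(|Δx|,|Δy|) over the edges gives the boundary count: gcd(4,4) + gcd(5,14) + gcd(9,10) = 4+1+1 = 6.
Pick's theorem gives I = A − B/2 + 1 = 38 − 6/2 + 1 = 36, so the closed region contains I + B = 36 + 6 = 42 lattice points.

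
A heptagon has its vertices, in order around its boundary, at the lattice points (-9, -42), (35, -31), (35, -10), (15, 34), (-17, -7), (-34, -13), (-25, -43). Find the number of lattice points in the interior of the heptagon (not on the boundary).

3020

By the shoelace formula, twice the signed area is |[(-9)·(-31) − 35·(-42)] + [35·(-10) − 35·(-31)] + [35·34 − 15·(-10)] + [15·(-7) − (-17)·34] + [(-17)·(-13) − (-34)·(-7)] + [(-34)·(-43) − (-25)·(-13)] + [(-25)·(-42) − (-9)·(-43)]| = 6080, so the area is 3040.
Along each edge there are gcd(|Δx|,|Δy|)+1 lattice points, so counting each shared vertex once the boundary has gcd(44,11) + gcd(0,21) + gcd(20,44) + gcd(32,41) + gcd(17,6) + gcd(9,30) + gcd(16,1) = 11+21+4+1+1+3+1 = 42.
Pick's theorem gives I = A − B/2 + 1 = 3040 − 42/2 + 1 = 3020.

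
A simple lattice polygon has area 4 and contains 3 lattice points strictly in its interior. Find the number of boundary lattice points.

4

Pick's theorem gives A = I + B/2 − 1, so B = 2(A − I + 1) = 2(4 − 3 + 1) = 4.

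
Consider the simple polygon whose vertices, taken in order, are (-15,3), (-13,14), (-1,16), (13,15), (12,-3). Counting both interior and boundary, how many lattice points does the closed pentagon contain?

By the shoelace formula, twice the signed area is |[(-15)·14 − (-13)·3] + [(-13)·16 − (-1)·14] + [(-1)·15 − 13·16] + [13·(-3) − 12·15] + [12·3 − (-15)·(-3)]| = 816, so the area is 408.
Along each edge there are gcd(|Δx|,|Δy|)+1 lattice points, so counting each shared vertex once the boundary has gcd(2,11) + gcd(12,2) + gcd(14,1) + gcd(1,18) + gcd(27,6) = 1+2+1+1+3 = 8.
Pick's theorem gives I = A − B/2 + 1 = 408 − 8/2 + 1 = 405, so the closed region contains I + B = 405 + 8 = 413 lattice points.

413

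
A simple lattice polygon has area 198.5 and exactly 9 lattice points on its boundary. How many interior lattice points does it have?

195

Pick's theorem A = I + B/2 − 1 rearranges to I = A − B/2 + 1 = 198.5 − 9/2 + 1 = 195.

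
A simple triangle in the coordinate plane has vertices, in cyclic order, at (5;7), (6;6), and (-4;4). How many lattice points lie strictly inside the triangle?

4

By the shoelace formula, twice the signed area is |[5·6 − 6·7] + [6·4 − (-4)·6] + [(-4)·7 − 5·4]| = 12, so the area is 6.
The number of boundary lattice points is Σ gcd(|Δx|,|Δy|) = gcd(1,1) + gcd(10,2) + gcd(9,3) = 1+2+3 = 6.
By Pick's theorem A = I + B/2 − 1, so I = 6 − 6/2 + 1 = 4.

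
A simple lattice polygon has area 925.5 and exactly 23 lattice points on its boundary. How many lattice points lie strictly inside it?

From Pick's theorem, I = A − B/2 + 1 = 925.5 − 23/2 + 1 = 915.

915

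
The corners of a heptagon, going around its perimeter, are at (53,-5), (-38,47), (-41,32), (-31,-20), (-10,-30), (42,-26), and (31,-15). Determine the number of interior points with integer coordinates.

3928

By the shoelace formula, twice the signed area is |[53·47 − (-38)·(-5)] + [(-38)·32 − (-41)·47] + [(-41)·(-20) − (-31)·32] + [(-31)·(-30) − (-10)·(-20)] + [(-10)·(-26) − 42·(-30)] + [42·(-15) − 31·(-26)] + [31·(-5) − 53·(-15)]| = 7890, so the area is 3945.
Along each edge there are gcd(|Δx|,|Δy|)+1 lattice points, so counting each shared vertex once the boundary has gcd(91,52) + gcd(3,15) + gcd(10,52) + gcd(21,10) + gcd(52,4) + gcd(11,11) + gcd(22,10) = 13+3+2+1+4+11+2 = 36.
Pick's theorem gives I = A − B/2 + 1 = 3945 − 36/2 + 1 = 3928.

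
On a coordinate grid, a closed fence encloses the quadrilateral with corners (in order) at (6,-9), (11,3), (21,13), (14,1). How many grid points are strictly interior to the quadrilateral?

The shoelace formula gives twice the area as |(6·3 − 11·(-9)) + (11·13 − 21·3) + (21·1 − 14·13) + (14·(-9) − 6·1)| = 96, so the area is 48.
The number of boundary lattice points is Σ gcd(|Δx|,|Δy|) = gcd(5,12) + gcd(10,10) + gcd(7,12) + gcd(8,10) = 1+10+1+2 = 14.
By Pick's theorem A = I + B/2 − 1, so I = 48 − 14/2 + 1 = 42.

42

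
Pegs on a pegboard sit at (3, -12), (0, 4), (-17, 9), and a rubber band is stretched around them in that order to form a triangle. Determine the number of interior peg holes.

128

By the shoelace formula, twice the signed area is |(3·4 − 0·(-12)) + (0·9 − (-17)·4) + ((-17)·(-12) − 3·9)| = 257, so the area is 128.5.
Summing gcd(|Δx|,|Δy|) over the edges gives the boundary count: gcd(3,16) + gcd(17,5) + gcd(20,21) = 1+1+1 = 3.
By Pick's theorem A = I + B/2 − 1, so I = 128.5 − 3/2 + 1 = 128.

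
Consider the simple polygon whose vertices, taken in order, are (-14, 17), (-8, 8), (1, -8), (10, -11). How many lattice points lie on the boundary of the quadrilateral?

11

Summing gcd(|Δx|,|Δy|) over the edges gives the boundary count: gcd(6,9) + gcd(9,16) + gcd(9,3) + gcd(24,28) = 3+1+3+4 = 11.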